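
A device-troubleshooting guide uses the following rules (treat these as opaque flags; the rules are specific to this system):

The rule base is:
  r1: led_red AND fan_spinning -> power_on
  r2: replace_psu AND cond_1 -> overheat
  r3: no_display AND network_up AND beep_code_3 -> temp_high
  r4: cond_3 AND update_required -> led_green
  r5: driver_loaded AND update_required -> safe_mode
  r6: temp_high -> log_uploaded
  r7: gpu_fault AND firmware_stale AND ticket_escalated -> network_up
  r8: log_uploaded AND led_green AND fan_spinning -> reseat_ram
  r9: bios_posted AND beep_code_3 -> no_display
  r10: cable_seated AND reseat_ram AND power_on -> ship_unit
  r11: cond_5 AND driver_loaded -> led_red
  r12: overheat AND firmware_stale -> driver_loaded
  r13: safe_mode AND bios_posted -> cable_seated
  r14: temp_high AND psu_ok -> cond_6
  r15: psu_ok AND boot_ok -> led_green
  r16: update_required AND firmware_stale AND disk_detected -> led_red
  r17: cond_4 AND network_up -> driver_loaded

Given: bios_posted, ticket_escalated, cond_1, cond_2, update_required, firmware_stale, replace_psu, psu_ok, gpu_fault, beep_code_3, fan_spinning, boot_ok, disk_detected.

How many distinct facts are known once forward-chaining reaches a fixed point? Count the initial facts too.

27

Round 1: r2 [replace_psu AND cond_1 -> overheat]; r7 [gpu_fault AND firmware_stale AND ticket_escalated -> network_up]; r9 [bios_posted AND beep_code_3 -> no_display]; r15 [psu_ok AND boot_ok -> led_green]; r16 [update_required AND firmware_stale AND disk_detected -> led_red]. Adds overheat, network_up, no_display, led_green, led_red.
Round 2: r1 [led_red AND fan_spinning -> power_on]; r3 [no_display AND network_up AND beep_code_3 -> temp_high]; r12 [overheat AND firmware_stale -> driver_loaded]. Adds power_on, temp_high, driver_loaded.
Round 3: r5 [driver_loaded AND update_required -> safe_mode]; r6 [temp_high -> log_uploaded]; r14 [temp_high AND psu_ok -> cond_6]. Adds safe_mode, log_uploaded, cond_6.
Round 4: r8 [log_uploaded AND led_green AND fan_spinning -> reseat_ram]; r13 [safe_mode AND bios_posted -> cable_seated]. Adds reseat_ram, cable_seated.
Round 5: r10 [cable_seated AND reseat_ram AND power_on -> ship_unit]. Adds ship_unit.
Closure: {beep_code_3, bios_posted, boot_ok, cable_seated, cond_1, cond_2, cond_6, disk_detected, driver_loaded, fan_spinning, firmware_stale, gpu_fault, led_green, led_red, log_uploaded, network_up, no_display, overheat, power_on, psu_ok, replace_psu, reseat_ram, safe_mode, ship_unit, temp_high, ticket_escalated, update_required} — 27 facts.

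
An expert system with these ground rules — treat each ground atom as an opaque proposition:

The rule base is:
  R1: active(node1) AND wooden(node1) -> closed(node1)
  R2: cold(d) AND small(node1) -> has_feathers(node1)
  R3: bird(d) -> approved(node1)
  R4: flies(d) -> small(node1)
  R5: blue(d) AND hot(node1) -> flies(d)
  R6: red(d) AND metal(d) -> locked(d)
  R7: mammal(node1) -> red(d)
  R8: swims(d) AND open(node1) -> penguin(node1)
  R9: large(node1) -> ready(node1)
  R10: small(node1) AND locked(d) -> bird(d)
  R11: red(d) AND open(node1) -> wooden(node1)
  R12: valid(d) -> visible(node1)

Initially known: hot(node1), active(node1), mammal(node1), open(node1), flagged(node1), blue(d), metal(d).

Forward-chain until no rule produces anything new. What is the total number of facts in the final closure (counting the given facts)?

[1] R5 [blue(d) AND hot(node1) -> flies(d)]; R7 [mammal(node1) -> red(d)]. ⇒ new: flies(d), red(d).
[2] R4 [flies(d) -> small(node1)]; R6 [red(d) AND metal(d) -> locked(d)]; R11 [red(d) AND open(node1) -> wooden(node1)]. ⇒ new: small(node1), locked(d), wooden(node1).
[3] R1 [active(node1) AND wooden(node1) -> closed(node1)]; R10 [small(node1) AND locked(d) -> bird(d)]. ⇒ new: closed(node1), bird(d).
[4] R3 [bird(d) -> approved(node1)]. ⇒ new: approved(node1).
Closure: {active(node1), approved(node1), bird(d), blue(d), closed(node1), flagged(node1), flies(d), hot(node1), locked(d), mammal(node1), metal(d), open(node1), red(d), small(node1), wooden(node1)} — 15 facts.

15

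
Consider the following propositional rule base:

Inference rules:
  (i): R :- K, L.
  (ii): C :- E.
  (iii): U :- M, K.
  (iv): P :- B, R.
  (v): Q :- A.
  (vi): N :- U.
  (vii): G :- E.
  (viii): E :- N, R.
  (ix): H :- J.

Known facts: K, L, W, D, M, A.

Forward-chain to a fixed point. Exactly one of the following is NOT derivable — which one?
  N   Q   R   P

P

Round 1: (i) [R :- K, L.]; (iii) [U :- M, K.]; (v) [Q :- A.]. New: R, U, Q.
Round 2: (vi) [N :- U.]. New: N.
Round 3: (viii) [E :- N, R.]. New: E.
Round 4: (ii) [C :- E.]; (vii) [G :- E.]. New: C, G.
Derived: N (round 2), Q (round 1), R (round 1). P never appears in any round.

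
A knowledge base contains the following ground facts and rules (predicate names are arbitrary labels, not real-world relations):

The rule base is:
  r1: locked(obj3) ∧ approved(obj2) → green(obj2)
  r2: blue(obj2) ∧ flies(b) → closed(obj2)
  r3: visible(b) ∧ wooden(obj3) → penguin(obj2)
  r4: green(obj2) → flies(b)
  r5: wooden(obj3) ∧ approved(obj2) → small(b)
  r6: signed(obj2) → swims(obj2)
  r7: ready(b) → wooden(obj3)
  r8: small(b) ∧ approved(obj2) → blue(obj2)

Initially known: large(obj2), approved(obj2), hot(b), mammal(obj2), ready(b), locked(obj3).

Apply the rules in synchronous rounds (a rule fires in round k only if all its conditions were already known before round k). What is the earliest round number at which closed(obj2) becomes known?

4

Round 1: r1 [locked(obj3) ∧ approved(obj2) → green(obj2)]; r7 [ready(b) → wooden(obj3)]. Adds green(obj2), wooden(obj3).
Round 2: r4 [green(obj2) → flies(b)]; r5 [wooden(obj3) ∧ approved(obj2) → small(b)]. Adds flies(b), small(b).
Round 3: r8 [small(b) ∧ approved(obj2) → blue(obj2)]. Adds blue(obj2).
Round 4: r2 [blue(obj2) ∧ flies(b) → closed(obj2)]. Adds closed(obj2).
closed(obj2) first appears in round 4.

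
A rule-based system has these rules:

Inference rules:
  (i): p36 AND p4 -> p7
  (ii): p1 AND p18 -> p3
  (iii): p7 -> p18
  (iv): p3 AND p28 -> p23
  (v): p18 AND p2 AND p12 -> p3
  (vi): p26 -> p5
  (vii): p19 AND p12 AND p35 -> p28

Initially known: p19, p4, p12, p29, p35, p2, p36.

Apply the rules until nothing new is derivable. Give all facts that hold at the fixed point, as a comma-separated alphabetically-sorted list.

p12, p18, p19, p2, p23, p28, p29, p3, p35, p36, p4, p7

Round 1: (i) [p36 AND p4 -> p7]; (vii) [p19 AND p12 AND p35 -> p28]. Adds p7, p28.
Round 2: (iii) [p7 -> p18]. Adds p18.
Round 3: (v) [p18 AND p2 AND p12 -> p3]. Adds p3.
Round 4: (iv) [p3 AND p28 -> p23]. Adds p23.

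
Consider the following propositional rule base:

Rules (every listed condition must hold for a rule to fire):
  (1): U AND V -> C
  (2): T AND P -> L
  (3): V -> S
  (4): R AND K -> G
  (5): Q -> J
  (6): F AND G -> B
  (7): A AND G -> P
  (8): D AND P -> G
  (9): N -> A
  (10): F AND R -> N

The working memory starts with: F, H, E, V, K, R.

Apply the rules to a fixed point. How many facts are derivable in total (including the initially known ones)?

12

Round 1: (3) [V -> S]; (4) [R AND K -> G]; (10) [F AND R -> N]. New: S, G, N.
Round 2: (6) [F AND G -> B]; (9) [N -> A]. New: B, A.
Round 3: (7) [A AND G -> P]. New: P.
Closure: {A, B, E, F, G, H, K, N, P, R, S, V} — 12 facts.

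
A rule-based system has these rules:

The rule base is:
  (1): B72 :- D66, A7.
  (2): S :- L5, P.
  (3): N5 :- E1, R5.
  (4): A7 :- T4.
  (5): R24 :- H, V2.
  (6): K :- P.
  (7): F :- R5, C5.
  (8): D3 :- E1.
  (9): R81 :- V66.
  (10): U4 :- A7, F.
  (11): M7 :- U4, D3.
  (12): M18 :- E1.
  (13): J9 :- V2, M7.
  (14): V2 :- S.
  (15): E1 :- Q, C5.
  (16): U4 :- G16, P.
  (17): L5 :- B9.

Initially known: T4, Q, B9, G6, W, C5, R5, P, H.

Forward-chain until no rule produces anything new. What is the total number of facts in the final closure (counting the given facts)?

23

Round 1: (4) [A7 :- T4.]; (6) [K :- P.]; (7) [F :- R5, C5.]; (15) [E1 :- Q, C5.]; (17) [L5 :- B9.]. New: A7, K, F, E1, L5.
Round 2: (2) [S :- L5, P.]; (3) [N5 :- E1, R5.]; (8) [D3 :- E1.]; (10) [U4 :- A7, F.]; (12) [M18 :- E1.]. New: S, N5, D3, U4, M18.
Round 3: (11) [M7 :- U4, D3.]; (14) [V2 :- S.]. New: M7, V2.
Round 4: (5) [R24 :- H, V2.]; (13) [J9 :- V2, M7.]. New: R24, J9.
Closure: {A7, B9, C5, D3, E1, F, G6, H, J9, K, L5, M18, M7, N5, P, Q, R24, R5, S, T4, U4, V2, W} — 23 facts.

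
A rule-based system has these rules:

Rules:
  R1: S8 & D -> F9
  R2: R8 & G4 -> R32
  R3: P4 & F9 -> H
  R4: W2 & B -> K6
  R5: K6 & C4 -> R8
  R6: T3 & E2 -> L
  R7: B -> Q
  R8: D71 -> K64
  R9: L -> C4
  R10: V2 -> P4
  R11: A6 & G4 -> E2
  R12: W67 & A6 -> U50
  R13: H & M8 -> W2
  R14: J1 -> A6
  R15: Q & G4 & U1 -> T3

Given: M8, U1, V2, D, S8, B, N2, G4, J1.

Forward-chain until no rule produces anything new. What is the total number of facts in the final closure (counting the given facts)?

Round 1 — R1, R7, R10, R14, derive F9, Q, P4, A6.
Round 2 — R3, R11, R15, derive H, E2, T3.
Round 3 — R6, R13, derive L, W2.
Round 4 — R4, R9, derive K6, C4.
Round 5 — R5, derive R8.
Round 6 — R2, derive R32.
Closure: {A6, B, C4, D, E2, F9, G4, H, J1, K6, L, M8, N2, P4, Q, R32, R8, S8, T3, U1, V2, W2} — 22 facts.

22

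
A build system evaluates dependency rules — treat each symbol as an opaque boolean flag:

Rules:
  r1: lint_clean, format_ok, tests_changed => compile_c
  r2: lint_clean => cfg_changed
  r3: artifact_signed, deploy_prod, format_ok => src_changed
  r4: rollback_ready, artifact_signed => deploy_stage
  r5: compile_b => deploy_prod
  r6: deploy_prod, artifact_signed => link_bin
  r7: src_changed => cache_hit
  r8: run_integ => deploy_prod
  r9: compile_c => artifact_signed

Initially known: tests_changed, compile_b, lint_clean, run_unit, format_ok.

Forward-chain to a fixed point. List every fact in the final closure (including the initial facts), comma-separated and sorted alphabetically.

Round 1 fires r1, r2, r5, giving compile_c, cfg_changed, deploy_prod.
Round 2 fires r9, giving artifact_signed.
Round 3 fires r3, r6, giving src_changed, link_bin.
Round 4 fires r7, giving cache_hit.

artifact_signed, cache_hit, cfg_changed, compile_b, compile_c, deploy_prod, format_ok, link_bin, lint_clean, run_unit, src_changed, tests_changed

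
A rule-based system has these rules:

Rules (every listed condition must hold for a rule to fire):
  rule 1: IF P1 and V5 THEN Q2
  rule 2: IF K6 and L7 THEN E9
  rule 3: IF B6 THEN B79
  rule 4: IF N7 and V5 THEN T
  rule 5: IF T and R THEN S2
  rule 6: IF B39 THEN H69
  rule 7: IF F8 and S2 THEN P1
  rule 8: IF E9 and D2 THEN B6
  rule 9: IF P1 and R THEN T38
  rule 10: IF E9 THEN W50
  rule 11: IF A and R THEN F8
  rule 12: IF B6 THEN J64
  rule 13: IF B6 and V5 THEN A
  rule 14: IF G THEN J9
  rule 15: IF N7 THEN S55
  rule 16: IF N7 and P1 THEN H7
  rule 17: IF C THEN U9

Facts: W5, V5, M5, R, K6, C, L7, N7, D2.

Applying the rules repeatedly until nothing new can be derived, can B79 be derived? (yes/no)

yes

Round 1 — rule 2, rule 4, rule 15, rule 17, derive E9, T, S55, U9.
Round 2 — rule 5, rule 8, rule 10, derive S2, B6, W50.
Round 3 — rule 3, rule 12, rule 13, derive B79, J64, A.
Round 4 — rule 11, derive F8.
Round 5 — rule 7, derive P1.
Round 6 — rule 1, rule 9, rule 16, derive Q2, T38, H7.
B79 appears in round 3, so it is derivable.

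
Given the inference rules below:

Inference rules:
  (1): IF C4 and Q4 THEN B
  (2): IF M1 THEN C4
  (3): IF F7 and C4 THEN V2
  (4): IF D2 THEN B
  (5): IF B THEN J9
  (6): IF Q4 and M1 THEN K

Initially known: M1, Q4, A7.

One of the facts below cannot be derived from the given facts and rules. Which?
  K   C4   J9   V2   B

V2

Round 1: (2) [IF M1 THEN C4]; (6) [IF Q4 and M1 THEN K]. Adds C4, K.
Round 2: (1) [IF C4 and Q4 THEN B]. Adds B.
Round 3: (5) [IF B THEN J9]. Adds J9.
Derived: C4 (round 1), J9 (round 3), K (round 1), B (round 2). V2 never appears in any round.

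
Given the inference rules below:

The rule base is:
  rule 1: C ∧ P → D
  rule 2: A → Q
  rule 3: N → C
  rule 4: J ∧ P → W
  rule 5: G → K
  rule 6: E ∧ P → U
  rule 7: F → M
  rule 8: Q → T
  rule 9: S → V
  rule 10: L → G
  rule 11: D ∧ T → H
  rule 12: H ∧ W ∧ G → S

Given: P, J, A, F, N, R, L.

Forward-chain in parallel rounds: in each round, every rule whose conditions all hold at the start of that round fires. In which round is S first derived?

Round 1: rule 2 [A → Q]; rule 3 [N → C]; rule 4 [J ∧ P → W]; rule 7 [F → M]; rule 10 [L → G]. Adds Q, C, W, M, G.
Round 2: rule 1 [C ∧ P → D]; rule 5 [G → K]; rule 8 [Q → T]. Adds D, K, T.
Round 3: rule 11 [D ∧ T → H]. Adds H.
Round 4: rule 12 [H ∧ W ∧ G → S]. Adds S.
S first appears in round 4.

4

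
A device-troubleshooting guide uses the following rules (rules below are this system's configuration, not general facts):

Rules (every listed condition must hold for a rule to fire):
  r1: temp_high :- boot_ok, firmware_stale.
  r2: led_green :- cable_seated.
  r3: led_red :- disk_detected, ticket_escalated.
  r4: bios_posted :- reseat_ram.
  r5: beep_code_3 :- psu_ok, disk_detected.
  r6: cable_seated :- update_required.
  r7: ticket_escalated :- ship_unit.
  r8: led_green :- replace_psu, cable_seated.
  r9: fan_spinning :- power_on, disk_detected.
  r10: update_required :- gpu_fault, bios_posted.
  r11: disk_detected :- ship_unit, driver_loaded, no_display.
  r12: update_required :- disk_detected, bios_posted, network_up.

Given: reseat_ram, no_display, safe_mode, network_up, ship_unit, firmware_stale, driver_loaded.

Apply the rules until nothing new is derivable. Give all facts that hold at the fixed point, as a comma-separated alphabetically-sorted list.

bios_posted, cable_seated, disk_detected, driver_loaded, firmware_stale, led_green, led_red, network_up, no_display, reseat_ram, safe_mode, ship_unit, ticket_escalated, update_required

[1] r4 [bios_posted :- reseat_ram.]; r7 [ticket_escalated :- ship_unit.]; r11 [disk_detected :- ship_unit, driver_loaded, no_display.]. ⇒ new: bios_posted, ticket_escalated, disk_detected.
[2] r3 [led_red :- disk_detected, ticket_escalated.]; r12 [update_required :- disk_detected, bios_posted, network_up.]. ⇒ new: led_red, update_required.
[3] r6 [cable_seated :- update_required.]. ⇒ new: cable_seated.
[4] r2 [led_green :- cable_seated.]. ⇒ new: led_green.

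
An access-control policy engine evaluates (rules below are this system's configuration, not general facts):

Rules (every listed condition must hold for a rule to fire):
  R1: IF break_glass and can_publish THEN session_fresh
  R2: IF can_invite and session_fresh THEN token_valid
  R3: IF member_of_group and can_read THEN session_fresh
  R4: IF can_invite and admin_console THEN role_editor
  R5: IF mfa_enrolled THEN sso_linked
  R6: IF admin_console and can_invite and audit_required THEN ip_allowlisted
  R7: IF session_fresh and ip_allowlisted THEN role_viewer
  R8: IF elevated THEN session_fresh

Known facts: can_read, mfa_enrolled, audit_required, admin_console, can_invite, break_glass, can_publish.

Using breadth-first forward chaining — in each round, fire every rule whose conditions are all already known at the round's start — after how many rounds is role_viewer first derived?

Round 1 fires R1, R4, R5, R6, giving session_fresh, role_editor, sso_linked, ip_allowlisted.
Round 2 fires R2, R7, giving token_valid, role_viewer.
role_viewer first appears in round 2.

2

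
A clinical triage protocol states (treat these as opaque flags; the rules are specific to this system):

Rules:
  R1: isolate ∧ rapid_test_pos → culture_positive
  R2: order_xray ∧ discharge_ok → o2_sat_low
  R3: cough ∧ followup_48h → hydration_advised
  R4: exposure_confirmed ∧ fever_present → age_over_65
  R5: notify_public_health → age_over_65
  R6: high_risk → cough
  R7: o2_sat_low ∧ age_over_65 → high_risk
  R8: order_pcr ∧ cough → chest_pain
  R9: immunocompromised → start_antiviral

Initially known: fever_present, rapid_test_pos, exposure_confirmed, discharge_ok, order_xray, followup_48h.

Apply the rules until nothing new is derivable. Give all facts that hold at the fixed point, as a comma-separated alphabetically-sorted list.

Round 1: R2 [order_xray ∧ discharge_ok → o2_sat_low]; R4 [exposure_confirmed ∧ fever_present → age_over_65]. Adds o2_sat_low, age_over_65.
Round 2: R7 [o2_sat_low ∧ age_over_65 → high_risk]. Adds high_risk.
Round 3: R6 [high_risk → cough]. Adds cough.
Round 4: R3 [cough ∧ followup_48h → hydration_advised]. Adds hydration_advised.

age_over_65, cough, discharge_ok, exposure_confirmed, fever_present, followup_48h, high_risk, hydration_advised, o2_sat_low, order_xray, rapid_test_pos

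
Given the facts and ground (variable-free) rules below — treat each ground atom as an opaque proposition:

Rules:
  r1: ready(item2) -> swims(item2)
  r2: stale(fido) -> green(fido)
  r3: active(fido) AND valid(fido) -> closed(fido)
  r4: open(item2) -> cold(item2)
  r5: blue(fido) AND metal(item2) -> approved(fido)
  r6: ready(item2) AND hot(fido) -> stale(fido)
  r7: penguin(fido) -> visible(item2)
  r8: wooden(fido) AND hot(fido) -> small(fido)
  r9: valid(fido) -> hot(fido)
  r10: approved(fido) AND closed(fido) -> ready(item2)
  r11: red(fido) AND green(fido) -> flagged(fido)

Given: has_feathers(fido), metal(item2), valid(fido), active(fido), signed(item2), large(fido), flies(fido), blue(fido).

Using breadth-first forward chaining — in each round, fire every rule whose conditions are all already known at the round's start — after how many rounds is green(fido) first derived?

4

[1] r3 [active(fido) AND valid(fido) -> closed(fido)]; r5 [blue(fido) AND metal(item2) -> approved(fido)]; r9 [valid(fido) -> hot(fido)]. ⇒ new: closed(fido), approved(fido), hot(fido).
[2] r10 [approved(fido) AND closed(fido) -> ready(item2)]. ⇒ new: ready(item2).
[3] r1 [ready(item2) -> swims(item2)]; r6 [ready(item2) AND hot(fido) -> stale(fido)]. ⇒ new: swims(item2), stale(fido).
[4] r2 [stale(fido) -> green(fido)]. ⇒ new: green(fido).
green(fido) first appears in round 4.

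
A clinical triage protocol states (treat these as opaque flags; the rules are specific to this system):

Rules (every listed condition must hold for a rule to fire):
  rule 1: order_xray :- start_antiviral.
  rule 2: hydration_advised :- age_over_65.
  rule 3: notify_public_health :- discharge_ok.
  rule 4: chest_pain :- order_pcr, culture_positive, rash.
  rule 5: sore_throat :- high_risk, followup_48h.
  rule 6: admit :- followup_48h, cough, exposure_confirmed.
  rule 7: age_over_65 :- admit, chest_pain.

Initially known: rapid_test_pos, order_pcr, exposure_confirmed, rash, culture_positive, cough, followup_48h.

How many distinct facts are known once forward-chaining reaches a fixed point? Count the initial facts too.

Round 1 fires rule 4, rule 6, giving chest_pain, admit.
Round 2 fires rule 7, giving age_over_65.
Round 3 fires rule 2, giving hydration_advised.
Closure: {admit, age_over_65, chest_pain, cough, culture_positive, exposure_confirmed, followup_48h, hydration_advised, order_pcr, rapid_test_pos, rash} — 11 facts.

11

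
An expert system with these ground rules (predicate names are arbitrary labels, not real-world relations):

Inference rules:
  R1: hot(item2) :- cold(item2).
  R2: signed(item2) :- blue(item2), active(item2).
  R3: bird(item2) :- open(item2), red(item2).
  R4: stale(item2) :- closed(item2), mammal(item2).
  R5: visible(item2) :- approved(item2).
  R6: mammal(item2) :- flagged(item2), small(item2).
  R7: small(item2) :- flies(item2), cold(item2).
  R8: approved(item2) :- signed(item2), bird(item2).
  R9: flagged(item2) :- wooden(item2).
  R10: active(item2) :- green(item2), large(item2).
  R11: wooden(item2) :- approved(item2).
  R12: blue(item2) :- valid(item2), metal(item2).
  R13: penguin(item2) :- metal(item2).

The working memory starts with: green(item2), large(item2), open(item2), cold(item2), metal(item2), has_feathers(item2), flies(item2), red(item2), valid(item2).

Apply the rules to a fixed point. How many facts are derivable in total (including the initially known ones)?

[1] R1 [hot(item2) :- cold(item2).]; R3 [bird(item2) :- open(item2), red(item2).]; R7 [small(item2) :- flies(item2), cold(item2).]; R10 [active(item2) :- green(item2), large(item2).]; R12 [blue(item2) :- valid(item2), metal(item2).]; R13 [penguin(item2) :- metal(item2).]. ⇒ new: hot(item2), bird(item2), small(item2), active(item2), blue(item2), penguin(item2).
[2] R2 [signed(item2) :- blue(item2), active(item2).]. ⇒ new: signed(item2).
[3] R8 [approved(item2) :- signed(item2), bird(item2).]. ⇒ new: approved(item2).
[4] R5 [visible(item2) :- approved(item2).]; R11 [wooden(item2) :- approved(item2).]. ⇒ new: visible(item2), wooden(item2).
[5] R9 [flagged(item2) :- wooden(item2).]. ⇒ new: flagged(item2).
[6] R6 [mammal(item2) :- flagged(item2), small(item2).]. ⇒ new: mammal(item2).
Closure: {active(item2), approved(item2), bird(item2), blue(item2), cold(item2), flagged(item2), flies(item2), green(item2), has_feathers(item2), hot(item2), large(item2), mammal(item2), metal(item2), open(item2), penguin(item2), red(item2), signed(item2), small(item2), valid(item2), visible(item2), wooden(item2)} — 21 facts.

21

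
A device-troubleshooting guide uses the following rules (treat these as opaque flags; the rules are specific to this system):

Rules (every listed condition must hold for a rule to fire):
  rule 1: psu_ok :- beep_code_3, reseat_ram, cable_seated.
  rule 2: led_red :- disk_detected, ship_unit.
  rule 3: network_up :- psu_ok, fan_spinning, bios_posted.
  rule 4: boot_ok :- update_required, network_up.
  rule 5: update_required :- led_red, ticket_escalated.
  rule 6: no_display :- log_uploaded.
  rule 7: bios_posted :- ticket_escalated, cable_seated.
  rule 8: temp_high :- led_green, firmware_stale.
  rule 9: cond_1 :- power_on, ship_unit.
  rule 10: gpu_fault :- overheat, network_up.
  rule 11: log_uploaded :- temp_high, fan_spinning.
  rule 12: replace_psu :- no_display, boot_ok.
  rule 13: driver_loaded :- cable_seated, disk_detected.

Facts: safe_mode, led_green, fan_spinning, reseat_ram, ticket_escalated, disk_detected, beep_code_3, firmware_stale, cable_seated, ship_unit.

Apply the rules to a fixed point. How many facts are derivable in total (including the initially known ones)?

21

Round 1: rule 1 [psu_ok :- beep_code_3, reseat_ram, cable_seated.]; rule 2 [led_red :- disk_detected, ship_unit.]; rule 7 [bios_posted :- ticket_escalated, cable_seated.]; rule 8 [temp_high :- led_green, firmware_stale.]; rule 13 [driver_loaded :- cable_seated, disk_detected.]. Adds psu_ok, led_red, bios_posted, temp_high, driver_loaded.
Round 2: rule 3 [network_up :- psu_ok, fan_spinning, bios_posted.]; rule 5 [update_required :- led_red, ticket_escalated.]; rule 11 [log_uploaded :- temp_high, fan_spinning.]. Adds network_up, update_required, log_uploaded.
Round 3: rule 4 [boot_ok :- update_required, network_up.]; rule 6 [no_display :- log_uploaded.]. Adds boot_ok, no_display.
Round 4: rule 12 [replace_psu :- no_display, boot_ok.]. Adds replace_psu.
Closure: {beep_code_3, bios_posted, boot_ok, cable_seated, disk_detected, driver_loaded, fan_spinning, firmware_stale, led_green, led_red, log_uploaded, network_up, no_display, psu_ok, replace_psu, reseat_ram, safe_mode, ship_unit, temp_high, ticket_escalated, update_required} — 21 facts.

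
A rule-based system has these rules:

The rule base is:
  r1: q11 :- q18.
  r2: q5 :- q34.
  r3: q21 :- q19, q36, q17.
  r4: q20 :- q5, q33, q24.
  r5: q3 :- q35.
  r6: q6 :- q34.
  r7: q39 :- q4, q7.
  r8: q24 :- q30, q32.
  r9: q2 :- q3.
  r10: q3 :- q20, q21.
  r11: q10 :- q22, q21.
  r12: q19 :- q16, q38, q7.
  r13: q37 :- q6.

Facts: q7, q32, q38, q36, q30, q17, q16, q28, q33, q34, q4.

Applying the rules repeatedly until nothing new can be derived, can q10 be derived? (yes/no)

no

Round 1 fires r2, r6, r7, r8, r12, giving q5, q6, q39, q24, q19.
Round 2 fires r3, r4, r13, giving q21, q20, q37.
Round 3 fires r10, giving q3.
Round 4 fires r9, giving q2.
Fixed point reached. q10 is concluded only by r11; r11 needs q22 (never derived).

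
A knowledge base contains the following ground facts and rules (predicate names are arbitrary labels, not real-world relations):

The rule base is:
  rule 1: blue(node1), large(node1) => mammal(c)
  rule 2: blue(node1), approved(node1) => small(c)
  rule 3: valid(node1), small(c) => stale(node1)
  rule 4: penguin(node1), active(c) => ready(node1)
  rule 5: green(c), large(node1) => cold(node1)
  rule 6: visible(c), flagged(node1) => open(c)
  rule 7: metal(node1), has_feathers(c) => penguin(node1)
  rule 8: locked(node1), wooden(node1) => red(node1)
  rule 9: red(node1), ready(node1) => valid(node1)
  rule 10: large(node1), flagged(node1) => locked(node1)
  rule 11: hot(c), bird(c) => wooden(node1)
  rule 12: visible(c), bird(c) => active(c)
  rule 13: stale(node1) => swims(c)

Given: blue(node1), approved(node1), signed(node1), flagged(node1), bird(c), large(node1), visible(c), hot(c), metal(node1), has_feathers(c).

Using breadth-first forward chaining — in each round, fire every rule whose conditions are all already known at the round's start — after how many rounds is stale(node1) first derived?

Round 1: rule 1 [blue(node1), large(node1) => mammal(c)]; rule 2 [blue(node1), approved(node1) => small(c)]; rule 6 [visible(c), flagged(node1) => open(c)]; rule 7 [metal(node1), has_feathers(c) => penguin(node1)]; rule 10 [large(node1), flagged(node1) => locked(node1)]; rule 11 [hot(c), bird(c) => wooden(node1)]; rule 12 [visible(c), bird(c) => active(c)]. New: mammal(c), small(c), open(c), penguin(node1), locked(node1), wooden(node1), active(c).
Round 2: rule 4 [penguin(node1), active(c) => ready(node1)]; rule 8 [locked(node1), wooden(node1) => red(node1)]. New: ready(node1), red(node1).
Round 3: rule 9 [red(node1), ready(node1) => valid(node1)]. New: valid(node1).
Round 4: rule 3 [valid(node1), small(c) => stale(node1)]. New: stale(node1).
stale(node1) first appears in round 4.

4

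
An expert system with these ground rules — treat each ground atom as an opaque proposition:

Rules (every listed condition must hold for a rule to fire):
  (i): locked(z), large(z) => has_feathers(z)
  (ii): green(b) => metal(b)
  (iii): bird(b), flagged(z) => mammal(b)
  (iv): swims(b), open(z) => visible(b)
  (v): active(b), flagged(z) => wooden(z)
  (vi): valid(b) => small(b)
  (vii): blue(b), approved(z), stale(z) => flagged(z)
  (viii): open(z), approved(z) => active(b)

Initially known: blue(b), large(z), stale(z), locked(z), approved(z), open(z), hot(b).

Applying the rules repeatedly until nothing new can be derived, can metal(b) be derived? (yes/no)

Round 1: (i) [locked(z), large(z) => has_feathers(z)]; (vii) [blue(b), approved(z), stale(z) => flagged(z)]; (viii) [open(z), approved(z) => active(b)]. Adds has_feathers(z), flagged(z), active(b).
Round 2: (v) [active(b), flagged(z) => wooden(z)]. Adds wooden(z).
Fixed point reached. metal(b) is concluded only by (ii); (ii) needs green(b) (never derived).

no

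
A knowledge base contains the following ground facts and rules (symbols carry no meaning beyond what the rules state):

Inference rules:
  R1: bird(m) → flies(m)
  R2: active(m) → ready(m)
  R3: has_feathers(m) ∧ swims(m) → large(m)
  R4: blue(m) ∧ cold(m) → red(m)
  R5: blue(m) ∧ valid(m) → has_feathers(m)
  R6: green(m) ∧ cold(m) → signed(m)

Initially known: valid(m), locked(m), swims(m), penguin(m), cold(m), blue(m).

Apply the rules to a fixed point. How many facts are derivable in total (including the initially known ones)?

9

[1] R4 [blue(m) ∧ cold(m) → red(m)]; R5 [blue(m) ∧ valid(m) → has_feathers(m)]. ⇒ new: red(m), has_feathers(m).
[2] R3 [has_feathers(m) ∧ swims(m) → large(m)]. ⇒ new: large(m).
Closure: {blue(m), cold(m), has_feathers(m), large(m), locked(m), penguin(m), red(m), swims(m), valid(m)} — 9 facts.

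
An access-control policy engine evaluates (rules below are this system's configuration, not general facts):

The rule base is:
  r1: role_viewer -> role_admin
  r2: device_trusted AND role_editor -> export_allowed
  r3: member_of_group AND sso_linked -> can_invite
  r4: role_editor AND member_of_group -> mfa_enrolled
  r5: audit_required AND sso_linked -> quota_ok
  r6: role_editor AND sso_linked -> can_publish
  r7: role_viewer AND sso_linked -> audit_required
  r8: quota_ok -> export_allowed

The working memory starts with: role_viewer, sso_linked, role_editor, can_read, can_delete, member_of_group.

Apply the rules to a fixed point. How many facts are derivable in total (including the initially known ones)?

Round 1 fires r1, r3, r4, r6, r7, giving role_admin, can_invite, mfa_enrolled, can_publish, audit_required.
Round 2 fires r5, giving quota_ok.
Round 3 fires r8, giving export_allowed.
Closure: {audit_required, can_delete, can_invite, can_publish, can_read, export_allowed, member_of_group, mfa_enrolled, quota_ok, role_admin, role_editor, role_viewer, sso_linked} — 13 facts.

13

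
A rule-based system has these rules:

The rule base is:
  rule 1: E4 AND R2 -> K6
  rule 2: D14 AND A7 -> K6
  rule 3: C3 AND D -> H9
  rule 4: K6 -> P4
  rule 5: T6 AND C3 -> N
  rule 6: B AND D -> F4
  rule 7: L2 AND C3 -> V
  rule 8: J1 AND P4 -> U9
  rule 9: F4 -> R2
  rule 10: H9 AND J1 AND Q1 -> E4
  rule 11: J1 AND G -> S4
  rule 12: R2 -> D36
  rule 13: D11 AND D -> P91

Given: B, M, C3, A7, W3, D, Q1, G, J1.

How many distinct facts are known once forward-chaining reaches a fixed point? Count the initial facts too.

Round 1 fires rule 3, rule 6, rule 11, giving H9, F4, S4.
Round 2 fires rule 9, rule 10, giving R2, E4.
Round 3 fires rule 1, rule 12, giving K6, D36.
Round 4 fires rule 4, giving P4.
Round 5 fires rule 8, giving U9.
Closure: {A7, B, C3, D, D36, E4, F4, G, H9, J1, K6, M, P4, Q1, R2, S4, U9, W3} — 18 facts.

18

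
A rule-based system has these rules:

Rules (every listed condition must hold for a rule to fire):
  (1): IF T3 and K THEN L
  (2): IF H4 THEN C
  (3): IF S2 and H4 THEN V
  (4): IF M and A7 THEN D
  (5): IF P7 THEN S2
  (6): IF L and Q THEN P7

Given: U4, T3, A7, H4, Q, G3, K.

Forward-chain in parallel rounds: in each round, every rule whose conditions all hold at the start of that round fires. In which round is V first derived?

Round 1 — (1), (2), derive L, C.
Round 2 — (6), derive P7.
Round 3 — (5), derive S2.
Round 4 — (3), derive V.
V first appears in round 4.

4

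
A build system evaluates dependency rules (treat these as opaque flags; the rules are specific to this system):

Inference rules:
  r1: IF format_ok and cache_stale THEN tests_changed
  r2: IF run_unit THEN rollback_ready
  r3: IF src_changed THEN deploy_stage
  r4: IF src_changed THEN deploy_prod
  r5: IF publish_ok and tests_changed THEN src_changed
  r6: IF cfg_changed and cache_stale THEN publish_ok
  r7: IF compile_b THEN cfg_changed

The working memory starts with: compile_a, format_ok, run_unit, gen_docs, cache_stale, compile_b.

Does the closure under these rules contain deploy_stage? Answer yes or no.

Round 1: r1 [IF format_ok and cache_stale THEN tests_changed]; r2 [IF run_unit THEN rollback_ready]; r7 [IF compile_b THEN cfg_changed]. Adds tests_changed, rollback_ready, cfg_changed.
Round 2: r6 [IF cfg_changed and cache_stale THEN publish_ok]. Adds publish_ok.
Round 3: r5 [IF publish_ok and tests_changed THEN src_changed]. Adds src_changed.
Round 4: r3 [IF src_changed THEN deploy_stage]; r4 [IF src_changed THEN deploy_prod]. Adds deploy_stage, deploy_prod.
deploy_stage appears in round 4, so it is derivable.

yes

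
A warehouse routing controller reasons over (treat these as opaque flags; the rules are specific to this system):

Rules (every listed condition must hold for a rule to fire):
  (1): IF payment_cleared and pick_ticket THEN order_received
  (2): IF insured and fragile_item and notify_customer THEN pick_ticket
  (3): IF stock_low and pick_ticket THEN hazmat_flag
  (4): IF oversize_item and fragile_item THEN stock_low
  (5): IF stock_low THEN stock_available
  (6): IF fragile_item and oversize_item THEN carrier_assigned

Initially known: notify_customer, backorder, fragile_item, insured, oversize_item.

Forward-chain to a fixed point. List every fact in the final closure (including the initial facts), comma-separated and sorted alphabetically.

backorder, carrier_assigned, fragile_item, hazmat_flag, insured, notify_customer, oversize_item, pick_ticket, stock_available, stock_low

[1] (2) [IF insured and fragile_item and notify_customer THEN pick_ticket]; (4) [IF oversize_item and fragile_item THEN stock_low]; (6) [IF fragile_item and oversize_item THEN carrier_assigned]. ⇒ new: pick_ticket, stock_low, carrier_assigned.
[2] (3) [IF stock_low and pick_ticket THEN hazmat_flag]; (5) [IF stock_low THEN stock_available]. ⇒ new: hazmat_flag, stock_available.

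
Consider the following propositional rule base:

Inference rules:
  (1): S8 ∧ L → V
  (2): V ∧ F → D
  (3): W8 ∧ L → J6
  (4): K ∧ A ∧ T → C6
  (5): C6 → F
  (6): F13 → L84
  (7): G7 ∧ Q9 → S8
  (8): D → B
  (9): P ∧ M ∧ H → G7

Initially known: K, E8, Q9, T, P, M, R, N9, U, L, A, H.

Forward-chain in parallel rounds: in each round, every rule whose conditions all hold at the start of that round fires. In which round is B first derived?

Round 1 fires (4), (9), giving C6, G7.
Round 2 fires (5), (7), giving F, S8.
Round 3 fires (1), giving V.
Round 4 fires (2), giving D.
Round 5 fires (8), giving B.
B first appears in round 5.

5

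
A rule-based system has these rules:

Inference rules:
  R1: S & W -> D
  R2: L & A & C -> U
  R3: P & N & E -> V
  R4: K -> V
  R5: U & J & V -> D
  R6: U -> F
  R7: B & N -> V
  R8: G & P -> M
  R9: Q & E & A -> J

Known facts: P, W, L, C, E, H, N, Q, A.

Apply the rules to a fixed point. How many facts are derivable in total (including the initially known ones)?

[1] R2 [L & A & C -> U]; R3 [P & N & E -> V]; R9 [Q & E & A -> J]. ⇒ new: U, V, J.
[2] R5 [U & J & V -> D]; R6 [U -> F]. ⇒ new: D, F.
Closure: {A, C, D, E, F, H, J, L, N, P, Q, U, V, W} — 14 facts.

14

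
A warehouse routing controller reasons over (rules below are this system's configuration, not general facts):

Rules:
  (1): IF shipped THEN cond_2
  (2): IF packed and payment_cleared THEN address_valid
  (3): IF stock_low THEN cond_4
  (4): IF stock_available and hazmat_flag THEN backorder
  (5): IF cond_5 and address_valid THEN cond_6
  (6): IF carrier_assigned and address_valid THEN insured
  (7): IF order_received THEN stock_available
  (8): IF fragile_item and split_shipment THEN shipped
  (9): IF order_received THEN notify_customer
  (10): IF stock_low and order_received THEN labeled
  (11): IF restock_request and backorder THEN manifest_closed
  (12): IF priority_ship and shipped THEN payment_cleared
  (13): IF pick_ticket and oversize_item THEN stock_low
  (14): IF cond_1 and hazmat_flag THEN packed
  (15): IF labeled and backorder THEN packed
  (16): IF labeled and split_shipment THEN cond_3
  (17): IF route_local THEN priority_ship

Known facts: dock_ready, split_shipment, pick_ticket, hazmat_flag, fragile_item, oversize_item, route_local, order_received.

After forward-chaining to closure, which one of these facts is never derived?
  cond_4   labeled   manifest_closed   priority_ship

manifest_closed

Round 1 fires (7), (8), (9), (13), (17), giving stock_available, shipped, notify_customer, stock_low, priority_ship.
Round 2 fires (1), (3), (4), (10), (12), giving cond_2, cond_4, backorder, labeled, payment_cleared.
Round 3 fires (15), (16), giving packed, cond_3.
Round 4 fires (2), giving address_valid.
Derived: priority_ship (round 1), labeled (round 2), cond_4 (round 2). manifest_closed never appears in any round.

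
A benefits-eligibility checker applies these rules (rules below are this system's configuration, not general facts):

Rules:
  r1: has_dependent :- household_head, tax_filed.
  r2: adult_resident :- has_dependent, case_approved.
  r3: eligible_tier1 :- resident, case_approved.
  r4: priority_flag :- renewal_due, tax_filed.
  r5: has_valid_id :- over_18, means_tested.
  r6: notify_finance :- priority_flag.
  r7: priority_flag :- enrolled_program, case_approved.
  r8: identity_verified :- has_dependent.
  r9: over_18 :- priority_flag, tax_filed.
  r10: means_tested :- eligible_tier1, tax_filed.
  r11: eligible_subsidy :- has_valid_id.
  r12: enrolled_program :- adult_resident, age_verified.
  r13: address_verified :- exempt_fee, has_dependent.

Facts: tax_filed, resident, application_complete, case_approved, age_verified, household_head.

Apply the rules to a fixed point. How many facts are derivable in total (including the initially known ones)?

17

[1] r1 [has_dependent :- household_head, tax_filed.]; r3 [eligible_tier1 :- resident, case_approved.]. ⇒ new: has_dependent, eligible_tier1.
[2] r2 [adult_resident :- has_dependent, case_approved.]; r8 [identity_verified :- has_dependent.]; r10 [means_tested :- eligible_tier1, tax_filed.]. ⇒ new: adult_resident, identity_verified, means_tested.
[3] r12 [enrolled_program :- adult_resident, age_verified.]. ⇒ new: enrolled_program.
[4] r7 [priority_flag :- enrolled_program, case_approved.]. ⇒ new: priority_flag.
[5] r6 [notify_finance :- priority_flag.]; r9 [over_18 :- priority_flag, tax_filed.]. ⇒ new: notify_finance, over_18.
[6] r5 [has_valid_id :- over_18, means_tested.]. ⇒ new: has_valid_id.
[7] r11 [eligible_subsidy :- has_valid_id.]. ⇒ new: eligible_subsidy.
Closure: {adult_resident, age_verified, application_complete, case_approved, eligible_subsidy, eligible_tier1, enrolled_program, has_dependent, has_valid_id, household_head, identity_verified, means_tested, notify_finance, over_18, priority_flag, resident, tax_filed} — 17 facts.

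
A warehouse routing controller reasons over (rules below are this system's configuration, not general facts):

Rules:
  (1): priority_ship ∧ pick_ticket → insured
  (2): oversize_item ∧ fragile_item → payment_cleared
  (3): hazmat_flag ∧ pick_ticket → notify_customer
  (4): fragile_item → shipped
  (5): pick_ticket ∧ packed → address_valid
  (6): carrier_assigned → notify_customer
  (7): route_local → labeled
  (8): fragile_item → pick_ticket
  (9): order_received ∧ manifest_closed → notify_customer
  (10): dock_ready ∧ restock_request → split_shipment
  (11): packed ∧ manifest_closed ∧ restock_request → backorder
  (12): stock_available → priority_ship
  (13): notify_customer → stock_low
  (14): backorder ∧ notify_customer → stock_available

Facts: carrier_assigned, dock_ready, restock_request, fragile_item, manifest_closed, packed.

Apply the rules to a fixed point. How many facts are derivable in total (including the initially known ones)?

16

Round 1 fires (4), (6), (8), (10), (11), giving shipped, notify_customer, pick_ticket, split_shipment, backorder.
Round 2 fires (5), (13), (14), giving address_valid, stock_low, stock_available.
Round 3 fires (12), giving priority_ship.
Round 4 fires (1), giving insured.
Closure: {address_valid, backorder, carrier_assigned, dock_ready, fragile_item, insured, manifest_closed, notify_customer, packed, pick_ticket, priority_ship, restock_request, shipped, split_shipment, stock_available, stock_low} — 16 facts.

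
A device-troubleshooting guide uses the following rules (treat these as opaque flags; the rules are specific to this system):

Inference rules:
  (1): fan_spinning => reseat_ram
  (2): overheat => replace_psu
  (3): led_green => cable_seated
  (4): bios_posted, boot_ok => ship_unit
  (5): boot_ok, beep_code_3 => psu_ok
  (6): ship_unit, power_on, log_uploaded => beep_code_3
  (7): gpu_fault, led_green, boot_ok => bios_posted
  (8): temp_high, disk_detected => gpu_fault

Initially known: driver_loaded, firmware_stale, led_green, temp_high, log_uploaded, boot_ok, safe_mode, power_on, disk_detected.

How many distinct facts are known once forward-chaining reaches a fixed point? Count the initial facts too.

15

Round 1: (3) [led_green => cable_seated]; (8) [temp_high, disk_detected => gpu_fault]. New: cable_seated, gpu_fault.
Round 2: (7) [gpu_fault, led_green, boot_ok => bios_posted]. New: bios_posted.
Round 3: (4) [bios_posted, boot_ok => ship_unit]. New: ship_unit.
Round 4: (6) [ship_unit, power_on, log_uploaded => beep_code_3]. New: beep_code_3.
Round 5: (5) [boot_ok, beep_code_3 => psu_ok]. New: psu_ok.
Closure: {beep_code_3, bios_posted, boot_ok, cable_seated, disk_detected, driver_loaded, firmware_stale, gpu_fault, led_green, log_uploaded, power_on, psu_ok, safe_mode, ship_unit, temp_high} — 15 facts.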